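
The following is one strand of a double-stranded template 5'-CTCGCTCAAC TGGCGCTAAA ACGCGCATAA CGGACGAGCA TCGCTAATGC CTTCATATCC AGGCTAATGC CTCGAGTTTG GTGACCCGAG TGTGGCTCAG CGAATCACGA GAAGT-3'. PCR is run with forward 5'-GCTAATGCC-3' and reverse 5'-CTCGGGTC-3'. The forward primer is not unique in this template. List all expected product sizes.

The forward primer GCTAATGCC matches the top strand at positions 43–51, 63–71.
The reverse primer's reverse complement is GACCCGAG, matching at positions 83–90.
Each forward site pairs with the reverse site to give a product ending at position 90: sizes 48, 28 bp.

48 bp, 28 bp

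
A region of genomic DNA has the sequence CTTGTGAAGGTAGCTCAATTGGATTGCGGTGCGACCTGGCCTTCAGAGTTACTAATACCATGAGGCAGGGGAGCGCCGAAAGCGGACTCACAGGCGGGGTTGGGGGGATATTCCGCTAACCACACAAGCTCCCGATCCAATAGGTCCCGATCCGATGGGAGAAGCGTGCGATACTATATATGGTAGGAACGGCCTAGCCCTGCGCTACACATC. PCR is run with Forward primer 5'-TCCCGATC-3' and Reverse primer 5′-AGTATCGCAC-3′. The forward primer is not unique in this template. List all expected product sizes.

46 bp, 31 bp

The forward primer TCCCGATC matches the top strand at positions 130–137, 145–152.
The reverse primer's reverse complement is GTGCGATACT, matching at positions 166–175.
Each forward site pairs with the reverse site to give a product ending at position 175: sizes 46, 31 bp.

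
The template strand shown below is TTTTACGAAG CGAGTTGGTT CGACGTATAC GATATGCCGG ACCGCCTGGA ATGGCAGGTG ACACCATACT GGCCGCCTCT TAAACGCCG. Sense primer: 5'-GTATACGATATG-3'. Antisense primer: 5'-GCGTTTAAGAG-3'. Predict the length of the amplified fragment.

63 bp

The forward primer matches the template at positions 25–36.
Taking the reverse complement of GCGTTTAAGAG gives CTCTTAAACGC, found at positions 77–87 on the template; the primer anneals here to the top strand with its 3' end pointing upstream.
The product runs from position 25 to position 87, so its length is 87 − 25 + 1 = 63 bp.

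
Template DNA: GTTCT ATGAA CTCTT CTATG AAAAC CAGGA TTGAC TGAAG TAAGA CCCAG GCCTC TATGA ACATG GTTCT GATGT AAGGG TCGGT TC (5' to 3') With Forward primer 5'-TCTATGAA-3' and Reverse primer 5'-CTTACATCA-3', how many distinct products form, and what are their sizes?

Three products: 76 bp, 64 bp, 25 bp

The forward primer TCTATGAA matches the top strand at positions 3–10, 15–22, 54–61.
The reverse primer's reverse complement is TGATGTAAG, matching at positions 70–78.
Each forward site pairs with the reverse site to give a product ending at position 78: sizes 76, 64, 25 bp.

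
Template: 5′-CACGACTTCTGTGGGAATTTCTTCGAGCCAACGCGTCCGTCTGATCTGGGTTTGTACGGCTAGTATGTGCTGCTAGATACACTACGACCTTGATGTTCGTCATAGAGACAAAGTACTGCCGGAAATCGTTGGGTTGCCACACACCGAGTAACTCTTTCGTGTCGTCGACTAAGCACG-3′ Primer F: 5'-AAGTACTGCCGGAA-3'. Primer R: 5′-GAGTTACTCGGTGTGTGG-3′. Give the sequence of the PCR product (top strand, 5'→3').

The forward primer matches the template at positions 111–124.
Taking the reverse complement of GAGTTACTCGGTGTGTGG gives CCACACACCGAGTAACTC, found at positions 137–154 on the template; the primer anneals here to the top strand with its 3' end pointing upstream.
The product is the template from position 111 through 154 (44 bp).

5'-AAGTACTGCCGGAAATCGTTGGGTTGCCACACACCGAGTAACTC-3'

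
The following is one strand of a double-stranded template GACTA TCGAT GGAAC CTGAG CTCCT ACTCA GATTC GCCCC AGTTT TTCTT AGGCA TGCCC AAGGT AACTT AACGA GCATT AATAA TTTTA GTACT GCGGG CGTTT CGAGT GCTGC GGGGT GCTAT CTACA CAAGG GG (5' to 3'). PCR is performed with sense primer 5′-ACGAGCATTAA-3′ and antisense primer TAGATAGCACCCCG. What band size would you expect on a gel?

Scanning the template, ACGAGCATTAA occurs at positions 72–82; this primer anneals to the bottom strand there with its 3' end pointing downstream.
Taking the reverse complement of TAGATAGCACCCCG gives CGGGGTGCTATCTA, found at positions 115–128 on the template; the primer anneals here to the top strand with its 3' end pointing upstream.
Amplicon spans positions 72–128: 57 bp.

57 bp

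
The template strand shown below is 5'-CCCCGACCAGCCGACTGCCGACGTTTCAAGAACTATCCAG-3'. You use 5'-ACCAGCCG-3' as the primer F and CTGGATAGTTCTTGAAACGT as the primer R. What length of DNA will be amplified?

35 bp

Forward primer ACCAGCCG is found on the top strand at positions 6–13.
Taking the reverse complement of CTGGATAGTTCTTGAAACGT gives ACGTTTCAAGAACTATCCAG, found at positions 21–40 on the template; the primer anneals here to the top strand with its 3' end pointing upstream.
Product length = (reverse-primer end) − (forward-primer start) + 1 = 40 − 6 + 1 = 35 bp.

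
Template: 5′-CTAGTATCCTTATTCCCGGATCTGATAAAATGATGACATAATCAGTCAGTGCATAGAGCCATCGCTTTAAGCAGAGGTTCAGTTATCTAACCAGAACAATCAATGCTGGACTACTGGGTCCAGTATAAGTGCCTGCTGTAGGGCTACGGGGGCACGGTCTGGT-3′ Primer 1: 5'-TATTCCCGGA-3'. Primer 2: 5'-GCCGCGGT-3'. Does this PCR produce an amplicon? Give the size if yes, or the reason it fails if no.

No product — primer 2 has no binding site in the template.

Primer 2 (GCCGCGGT) does not match the top strand, and its reverse complement ACCGCGGC does not match either.
With no annealing site for primer 2, no amplification occurs.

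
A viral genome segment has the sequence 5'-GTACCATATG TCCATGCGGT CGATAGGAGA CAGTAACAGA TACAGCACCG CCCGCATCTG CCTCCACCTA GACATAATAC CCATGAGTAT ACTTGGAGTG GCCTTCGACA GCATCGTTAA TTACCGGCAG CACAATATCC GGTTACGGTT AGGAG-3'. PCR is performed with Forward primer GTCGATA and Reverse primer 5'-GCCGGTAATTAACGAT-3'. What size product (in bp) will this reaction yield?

110 bp

Forward primer GTCGATA is found on the top strand at positions 19–25.
The reverse primer's reverse complement is ATCGTTAATTACCGGC, which matches the template at positions 113–128.
The product runs from position 19 to position 128, so its length is 128 − 19 + 1 = 110 bp.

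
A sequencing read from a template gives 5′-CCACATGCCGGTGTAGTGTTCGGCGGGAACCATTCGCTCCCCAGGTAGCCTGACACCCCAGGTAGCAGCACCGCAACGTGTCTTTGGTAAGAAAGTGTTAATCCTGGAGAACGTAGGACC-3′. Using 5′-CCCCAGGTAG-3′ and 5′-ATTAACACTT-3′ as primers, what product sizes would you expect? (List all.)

The forward primer CCCCAGGTAG matches the top strand at positions 39–48, 56–65.
The reverse primer's reverse complement is AAGTGTTAAT, matching at positions 93–102.
Each forward site pairs with the reverse site to give a product ending at position 102: sizes 64, 47 bp.

64 bp, 47 bp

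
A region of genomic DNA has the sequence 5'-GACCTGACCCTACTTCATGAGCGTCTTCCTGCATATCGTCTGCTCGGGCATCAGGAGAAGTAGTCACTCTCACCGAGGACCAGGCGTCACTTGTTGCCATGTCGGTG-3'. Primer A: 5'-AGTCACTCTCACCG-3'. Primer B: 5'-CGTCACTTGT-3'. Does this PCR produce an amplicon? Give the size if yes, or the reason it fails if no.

No product — both primers anneal to the same strand and extend in the same direction.

Primer A (AGTCACTCTCACCG) matches the top strand at positions 62–75 (3' end points downstream).
Primer B (CGTCACTTGT) also matches the top strand directly, at positions 85–94 — its reverse complement ACAAGTGACG is not present.
Both primers anneal to the bottom strand with 3' ends pointing the same way, so neither can prime synthesis back toward the other.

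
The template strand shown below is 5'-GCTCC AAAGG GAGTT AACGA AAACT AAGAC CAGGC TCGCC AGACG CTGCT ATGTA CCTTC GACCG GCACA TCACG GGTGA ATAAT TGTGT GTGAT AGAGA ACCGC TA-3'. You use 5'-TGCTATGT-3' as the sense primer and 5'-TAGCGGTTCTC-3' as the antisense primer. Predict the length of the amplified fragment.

61 bp

The forward primer matches the template at positions 47–54.
The reverse primer's reverse complement is GAGAACCGCTA, which matches the template at positions 97–107.
Amplicon spans positions 47–107: 61 bp.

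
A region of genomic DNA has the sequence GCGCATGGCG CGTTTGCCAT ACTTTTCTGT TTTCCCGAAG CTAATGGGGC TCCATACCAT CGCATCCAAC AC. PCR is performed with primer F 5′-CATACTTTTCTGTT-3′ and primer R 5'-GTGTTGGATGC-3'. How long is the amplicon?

55 bp

Forward primer CATACTTTTCTGTT is found on the top strand at positions 18–31.
Taking the reverse complement of GTGTTGGATGC gives GCATCCAACAC, found at positions 62–72 on the template; the primer anneals here to the top strand with its 3' end pointing upstream.
The product runs from position 18 to position 72, so its length is 72 − 18 + 1 = 55 bp.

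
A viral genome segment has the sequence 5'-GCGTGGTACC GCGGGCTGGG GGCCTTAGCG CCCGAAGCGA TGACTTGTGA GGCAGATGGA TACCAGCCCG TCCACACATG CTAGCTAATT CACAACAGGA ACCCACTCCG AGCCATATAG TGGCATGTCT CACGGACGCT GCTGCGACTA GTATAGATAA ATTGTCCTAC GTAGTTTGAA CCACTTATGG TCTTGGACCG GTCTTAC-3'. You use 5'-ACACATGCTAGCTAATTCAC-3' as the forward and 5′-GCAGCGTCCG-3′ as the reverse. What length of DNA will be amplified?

Forward primer ACACATGCTAGCTAATTCAC is found on the top strand at positions 74–93.
The reverse primer's reverse complement is CGGACGCTGC, which matches the template at positions 133–142.
Amplicon spans positions 74–142: 69 bp.

69 bp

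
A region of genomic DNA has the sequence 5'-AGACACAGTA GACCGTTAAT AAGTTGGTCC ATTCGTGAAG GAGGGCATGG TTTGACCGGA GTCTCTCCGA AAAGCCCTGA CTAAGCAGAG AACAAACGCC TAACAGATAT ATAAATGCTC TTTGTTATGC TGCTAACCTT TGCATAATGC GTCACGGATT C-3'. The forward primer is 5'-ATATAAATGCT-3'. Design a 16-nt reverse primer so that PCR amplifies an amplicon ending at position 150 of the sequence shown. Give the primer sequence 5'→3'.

5'-GCATTATGCAAAGGTT-3'

The forward primer binds at positions 109–119; the product's 3' end on the top strand is position 150.
The reverse primer anneals to the top strand over positions 135–150, i.e. to AACCTTTGCATAATGC.
Its sequence written 5'→3' is the reverse complement: GCATTATGCAAAGGTT.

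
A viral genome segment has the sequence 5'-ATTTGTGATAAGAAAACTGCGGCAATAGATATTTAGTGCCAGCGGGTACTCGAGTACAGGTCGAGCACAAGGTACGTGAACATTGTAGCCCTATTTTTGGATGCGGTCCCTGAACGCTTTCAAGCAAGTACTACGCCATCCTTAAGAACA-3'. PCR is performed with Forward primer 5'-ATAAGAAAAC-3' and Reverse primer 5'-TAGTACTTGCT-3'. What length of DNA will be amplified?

Forward primer ATAAGAAAAC is found on the top strand at positions 8–17.
Taking the reverse complement of TAGTACTTGCT gives AGCAAGTACTA, found at positions 123–133 on the template; the primer anneals here to the top strand with its 3' end pointing upstream.
The product runs from position 8 to position 133, so its length is 133 − 8 + 1 = 126 bp.

126 bp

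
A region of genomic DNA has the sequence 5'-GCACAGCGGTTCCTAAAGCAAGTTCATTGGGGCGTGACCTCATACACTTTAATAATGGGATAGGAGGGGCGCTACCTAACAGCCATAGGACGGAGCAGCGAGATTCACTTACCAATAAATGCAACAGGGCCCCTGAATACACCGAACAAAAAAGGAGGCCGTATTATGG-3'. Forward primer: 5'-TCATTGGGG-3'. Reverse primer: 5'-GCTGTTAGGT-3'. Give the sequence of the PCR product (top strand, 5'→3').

Scanning the template, TCATTGGGG occurs at positions 24–32; this primer anneals to the bottom strand there with its 3' end pointing downstream.
Taking the reverse complement of GCTGTTAGGT gives ACCTAACAGC, found at positions 74–83 on the template; the primer anneals here to the top strand with its 3' end pointing upstream.
The product is the template from position 24 through 83 (60 bp).

5'-TCATTGGGGCGTGACCTCATACACTTTAATAATGGGATAGGAGGGGCGCTACCTAACAGC-3'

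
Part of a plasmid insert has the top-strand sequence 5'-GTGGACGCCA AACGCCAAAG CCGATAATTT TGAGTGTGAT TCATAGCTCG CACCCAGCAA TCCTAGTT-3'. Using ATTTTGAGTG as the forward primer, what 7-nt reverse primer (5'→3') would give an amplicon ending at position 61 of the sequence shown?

The forward primer binds at positions 27–36; the product's 3' end on the top strand is position 61.
The reverse primer anneals to the top strand over positions 55–61, i.e. to CAGCAAT.
Its sequence written 5'→3' is the reverse complement: ATTGCTG.

5'-ATTGCTG-3'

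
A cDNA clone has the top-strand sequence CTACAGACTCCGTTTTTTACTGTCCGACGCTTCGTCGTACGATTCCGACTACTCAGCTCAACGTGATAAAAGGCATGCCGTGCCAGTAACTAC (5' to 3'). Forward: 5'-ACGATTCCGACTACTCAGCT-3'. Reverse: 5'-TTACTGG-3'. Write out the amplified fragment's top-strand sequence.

5'-ACGATTCCGACTACTCAGCTCAACGTGATAAAAGGCATGCCGTGCCAGTAA-3'

Scanning the template, ACGATTCCGACTACTCAGCT occurs at positions 39–58; this primer anneals to the bottom strand there with its 3' end pointing downstream.
Reverse complement of the reverse primer: CCAGTAA. This occurs on the top strand at positions 83–89.
The product is the template from position 39 through 89 (51 bp).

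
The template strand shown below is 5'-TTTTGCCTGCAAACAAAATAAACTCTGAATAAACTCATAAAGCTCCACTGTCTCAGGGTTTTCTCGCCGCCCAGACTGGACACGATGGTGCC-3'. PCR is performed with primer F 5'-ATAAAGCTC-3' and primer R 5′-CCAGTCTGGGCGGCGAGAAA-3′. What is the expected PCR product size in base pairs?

43 bp

The forward primer matches the template at positions 37–45.
Reverse complement of the reverse primer: TTTCTCGCCGCCCAGACTGG. This occurs on the top strand at positions 60–79.
Product length = (reverse-primer end) − (forward-primer start) + 1 = 79 − 37 + 1 = 43 bp.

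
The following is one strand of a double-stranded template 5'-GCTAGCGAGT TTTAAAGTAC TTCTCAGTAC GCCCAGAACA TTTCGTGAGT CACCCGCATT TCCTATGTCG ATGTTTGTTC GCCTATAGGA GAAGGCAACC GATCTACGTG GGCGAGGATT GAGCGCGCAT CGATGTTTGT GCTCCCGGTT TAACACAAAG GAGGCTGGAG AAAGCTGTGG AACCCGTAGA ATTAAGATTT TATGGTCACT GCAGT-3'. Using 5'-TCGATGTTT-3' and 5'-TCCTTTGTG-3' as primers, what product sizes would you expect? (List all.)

The forward primer TCGATGTTT matches the top strand at positions 68–76, 130–138.
The reverse primer's reverse complement is CACAAAGGA, matching at positions 154–162.
Each forward site pairs with the reverse site to give a product ending at position 162: sizes 95, 33 bp.

95 bp, 33 bp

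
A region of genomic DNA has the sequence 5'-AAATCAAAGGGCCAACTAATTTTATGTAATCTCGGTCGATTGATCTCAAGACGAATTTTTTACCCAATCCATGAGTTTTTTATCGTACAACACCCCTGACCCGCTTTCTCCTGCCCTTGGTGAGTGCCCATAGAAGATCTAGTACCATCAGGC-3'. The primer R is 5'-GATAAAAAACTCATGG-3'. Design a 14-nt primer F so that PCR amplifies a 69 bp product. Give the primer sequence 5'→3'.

The reverse primer's reverse complement CCATGAGTTTTTTATC matches the template at positions 69–84, so the product ends at position 84.
A 69 bp product then starts at position 84 − 69 + 1 = 16.
The forward primer is identical to the top strand there: CTAATTTTATGTAA.

5'-CTAATTTTATGTAA-3'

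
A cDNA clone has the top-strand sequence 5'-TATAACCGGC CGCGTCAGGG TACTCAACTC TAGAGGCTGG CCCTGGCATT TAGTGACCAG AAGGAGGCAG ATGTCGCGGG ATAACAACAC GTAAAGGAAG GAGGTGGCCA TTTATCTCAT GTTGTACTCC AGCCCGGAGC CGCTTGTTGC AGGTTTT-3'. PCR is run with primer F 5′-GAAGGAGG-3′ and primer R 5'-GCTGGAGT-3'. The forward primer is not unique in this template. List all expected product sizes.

The forward primer GAAGGAGG matches the top strand at positions 60–67, 97–104.
The reverse primer's reverse complement is ACTCCAGC, matching at positions 126–133.
Each forward site pairs with the reverse site to give a product ending at position 133: sizes 74, 37 bp.

74 bp, 37 bp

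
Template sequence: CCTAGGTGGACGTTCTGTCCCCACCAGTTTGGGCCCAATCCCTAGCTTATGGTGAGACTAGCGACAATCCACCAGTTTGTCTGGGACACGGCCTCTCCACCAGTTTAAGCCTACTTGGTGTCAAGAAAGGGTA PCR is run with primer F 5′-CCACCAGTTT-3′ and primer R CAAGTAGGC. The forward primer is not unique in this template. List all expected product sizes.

The forward primer CCACCAGTTT matches the top strand at positions 21–30, 69–78, 97–106.
The reverse primer's reverse complement is GCCTACTTG, matching at positions 109–117.
Each forward site pairs with the reverse site to give a product ending at position 117: sizes 97, 49, 21 bp.

97 bp, 49 bp, 21 bp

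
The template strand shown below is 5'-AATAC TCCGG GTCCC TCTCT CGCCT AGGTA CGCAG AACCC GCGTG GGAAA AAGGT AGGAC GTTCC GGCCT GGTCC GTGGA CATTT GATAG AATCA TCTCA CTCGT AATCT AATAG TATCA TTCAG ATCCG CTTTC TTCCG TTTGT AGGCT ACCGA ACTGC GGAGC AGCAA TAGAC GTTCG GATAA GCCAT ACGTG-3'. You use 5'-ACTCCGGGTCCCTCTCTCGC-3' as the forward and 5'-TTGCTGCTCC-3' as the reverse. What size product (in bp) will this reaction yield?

167 bp

Forward primer ACTCCGGGTCCCTCTCTCGC is found on the top strand at positions 4–23.
Taking the reverse complement of TTGCTGCTCC gives GGAGCAGCAA, found at positions 161–170 on the template; the primer anneals here to the top strand with its 3' end pointing upstream.
Product length = (reverse-primer end) − (forward-primer start) + 1 = 170 − 4 + 1 = 167 bp.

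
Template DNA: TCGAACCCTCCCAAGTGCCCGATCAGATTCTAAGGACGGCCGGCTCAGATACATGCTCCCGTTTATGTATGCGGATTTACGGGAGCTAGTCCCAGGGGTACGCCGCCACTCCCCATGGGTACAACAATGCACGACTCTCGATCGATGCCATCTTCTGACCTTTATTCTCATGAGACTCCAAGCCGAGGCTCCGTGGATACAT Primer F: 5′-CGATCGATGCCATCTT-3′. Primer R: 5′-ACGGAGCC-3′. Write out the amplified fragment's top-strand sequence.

5'-CGATCGATGCCATCTTCTGACCTTTATTCTCATGAGACTCCAAGCCGAGGCTCCGT-3'

Scanning the template, CGATCGATGCCATCTT occurs at positions 139–154; this primer anneals to the bottom strand there with its 3' end pointing downstream.
Reverse complement of the reverse primer: GGCTCCGT. This occurs on the top strand at positions 187–194.
The product is the template from position 139 through 194 (56 bp).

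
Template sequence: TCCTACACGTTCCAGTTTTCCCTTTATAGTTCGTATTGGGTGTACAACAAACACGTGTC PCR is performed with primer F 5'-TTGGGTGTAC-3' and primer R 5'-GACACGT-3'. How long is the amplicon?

24 bp

Scanning the template, TTGGGTGTAC occurs at positions 36–45; this primer anneals to the bottom strand there with its 3' end pointing downstream.
The reverse primer's reverse complement is ACGTGTC, which matches the template at positions 53–59.
Amplicon spans positions 36–59: 24 bp.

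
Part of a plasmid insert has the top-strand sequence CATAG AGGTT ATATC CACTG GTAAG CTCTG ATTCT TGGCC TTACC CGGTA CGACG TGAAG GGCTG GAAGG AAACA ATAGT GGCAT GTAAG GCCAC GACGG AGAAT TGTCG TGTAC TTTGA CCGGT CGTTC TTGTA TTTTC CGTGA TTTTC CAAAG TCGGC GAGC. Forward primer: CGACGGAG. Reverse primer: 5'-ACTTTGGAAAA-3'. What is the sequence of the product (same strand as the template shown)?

The forward primer matches the template at positions 95–102.
Reverse complement of the reverse primer: TTTTCCAAAGT. This occurs on the top strand at positions 146–156.
The product is the template from position 95 through 156 (62 bp).

5'-CGACGGAGAATTGTCGTGTACTTTGACCGGTCGTTCTTGTATTTTCCGTGATTTTCCAAAGT-3'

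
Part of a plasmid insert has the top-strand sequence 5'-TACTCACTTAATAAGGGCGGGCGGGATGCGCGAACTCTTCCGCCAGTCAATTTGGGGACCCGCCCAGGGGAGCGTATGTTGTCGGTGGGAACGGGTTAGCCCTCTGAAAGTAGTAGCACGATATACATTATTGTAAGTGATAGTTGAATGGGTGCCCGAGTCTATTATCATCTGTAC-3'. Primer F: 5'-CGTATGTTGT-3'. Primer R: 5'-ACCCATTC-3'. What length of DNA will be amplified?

Forward primer CGTATGTTGT is found on the top strand at positions 73–82.
Taking the reverse complement of ACCCATTC gives GAATGGGT, found at positions 146–153 on the template; the primer anneals here to the top strand with its 3' end pointing upstream.
Amplicon spans positions 73–153: 81 bp.

81 bp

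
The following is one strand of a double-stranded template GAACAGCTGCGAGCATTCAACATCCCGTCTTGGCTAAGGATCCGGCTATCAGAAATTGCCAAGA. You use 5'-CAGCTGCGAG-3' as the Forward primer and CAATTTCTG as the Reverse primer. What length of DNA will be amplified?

The forward primer matches the template at positions 4–13.
Taking the reverse complement of CAATTTCTG gives CAGAAATTG, found at positions 50–58 on the template; the primer anneals here to the top strand with its 3' end pointing upstream.
Product length = (reverse-primer end) − (forward-primer start) + 1 = 58 − 4 + 1 = 55 bp.

55 bp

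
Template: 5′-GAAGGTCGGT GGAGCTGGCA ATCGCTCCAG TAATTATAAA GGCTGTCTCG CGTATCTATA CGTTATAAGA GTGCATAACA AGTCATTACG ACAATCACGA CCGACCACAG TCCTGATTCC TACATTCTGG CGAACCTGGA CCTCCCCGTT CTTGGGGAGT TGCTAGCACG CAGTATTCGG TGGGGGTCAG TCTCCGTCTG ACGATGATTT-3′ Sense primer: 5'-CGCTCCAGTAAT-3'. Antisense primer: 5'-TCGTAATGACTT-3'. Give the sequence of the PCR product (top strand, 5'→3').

5'-CGCTCCAGTAATTATAAAGGCTGTCTCGCGTATCTATACGTTATAAGAGTGCATAACAAGTCATTACGA-3'

Scanning the template, CGCTCCAGTAAT occurs at positions 23–34; this primer anneals to the bottom strand there with its 3' end pointing downstream.
The reverse primer's reverse complement is AAGTCATTACGA, which matches the template at positions 80–91.
The product is the template from position 23 through 91 (69 bp).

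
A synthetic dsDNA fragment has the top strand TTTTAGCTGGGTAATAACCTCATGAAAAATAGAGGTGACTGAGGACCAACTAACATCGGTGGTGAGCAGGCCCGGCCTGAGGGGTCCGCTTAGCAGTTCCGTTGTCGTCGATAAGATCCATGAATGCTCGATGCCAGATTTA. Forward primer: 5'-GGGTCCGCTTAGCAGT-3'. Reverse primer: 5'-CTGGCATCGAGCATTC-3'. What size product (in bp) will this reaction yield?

The forward primer matches the template at positions 82–97.
The reverse primer's reverse complement is GAATGCTCGATGCCAG, which matches the template at positions 122–137.
Product length = (reverse-primer end) − (forward-primer start) + 1 = 137 − 82 + 1 = 56 bp.

56 bp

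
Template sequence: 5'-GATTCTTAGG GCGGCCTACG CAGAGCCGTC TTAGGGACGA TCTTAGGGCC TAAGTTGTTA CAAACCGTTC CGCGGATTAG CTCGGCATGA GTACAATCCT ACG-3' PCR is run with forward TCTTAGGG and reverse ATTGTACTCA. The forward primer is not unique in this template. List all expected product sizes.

The forward primer TCTTAGGG matches the top strand at positions 4–11, 29–36, 41–48.
The reverse primer's reverse complement is TGAGTACAAT, matching at positions 88–97.
Each forward site pairs with the reverse site to give a product ending at position 97: sizes 94, 69, 57 bp.

94 bp, 69 bp, 57 bp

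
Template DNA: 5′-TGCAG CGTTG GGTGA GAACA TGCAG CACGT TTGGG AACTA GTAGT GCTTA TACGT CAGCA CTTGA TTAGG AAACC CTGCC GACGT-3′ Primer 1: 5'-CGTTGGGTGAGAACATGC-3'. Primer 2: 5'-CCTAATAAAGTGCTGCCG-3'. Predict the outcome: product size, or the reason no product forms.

No product — primer 2 has no binding site in the template.

Primer 2 (CCTAATAAAGTGCTGCCG) does not match the top strand, and its reverse complement CGGCAGCACTTTATTAGG does not match either.
With no annealing site for primer 2, no amplification occurs.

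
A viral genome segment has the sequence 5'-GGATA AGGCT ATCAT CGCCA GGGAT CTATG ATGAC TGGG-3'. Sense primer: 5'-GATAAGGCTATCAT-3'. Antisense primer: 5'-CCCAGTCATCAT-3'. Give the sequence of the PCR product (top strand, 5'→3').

Forward primer GATAAGGCTATCAT is found on the top strand at positions 2–15.
The reverse primer's reverse complement is ATGATGACTGGG, which matches the template at positions 28–39.
The product is the template from position 2 through 39 (38 bp).

5'-GATAAGGCTATCATCGCCAGGGATCTATGATGACTGGG-3'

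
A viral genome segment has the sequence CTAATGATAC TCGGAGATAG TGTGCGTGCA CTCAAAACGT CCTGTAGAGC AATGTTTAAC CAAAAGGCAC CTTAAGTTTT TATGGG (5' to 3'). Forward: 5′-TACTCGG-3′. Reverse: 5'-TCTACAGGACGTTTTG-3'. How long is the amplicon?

Forward primer TACTCGG is found on the top strand at positions 8–14.
The reverse primer's reverse complement is CAAAACGTCCTGTAGA, which matches the template at positions 33–48.
The product runs from position 8 to position 48, so its length is 48 − 8 + 1 = 41 bp.

41 bp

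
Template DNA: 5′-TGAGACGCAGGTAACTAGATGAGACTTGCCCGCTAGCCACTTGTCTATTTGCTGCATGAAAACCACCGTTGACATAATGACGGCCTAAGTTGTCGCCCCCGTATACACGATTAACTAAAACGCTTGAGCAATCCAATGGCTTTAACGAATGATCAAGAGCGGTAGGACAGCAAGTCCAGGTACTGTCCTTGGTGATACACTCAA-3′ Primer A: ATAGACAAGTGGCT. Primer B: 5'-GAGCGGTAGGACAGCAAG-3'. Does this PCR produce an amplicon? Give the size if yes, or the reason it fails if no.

No product — the primers' 3' ends point away from each other.

Primer A (ATAGACAAGTGGCT) has reverse complement AGCCACTTGTCTAT, which matches the top strand at positions 35–48; primer A anneals to the top strand there with its 3' end pointing upstream toward position 35.
Primer B (GAGCGGTAGGACAGCAAG) matches the top strand directly at positions 157–174; it anneals to the bottom strand with its 3' end pointing downstream toward position 174.
The 3' ends diverge (primer A extends toward position 1, primer B toward position 204), so the primers never converge on a shared product.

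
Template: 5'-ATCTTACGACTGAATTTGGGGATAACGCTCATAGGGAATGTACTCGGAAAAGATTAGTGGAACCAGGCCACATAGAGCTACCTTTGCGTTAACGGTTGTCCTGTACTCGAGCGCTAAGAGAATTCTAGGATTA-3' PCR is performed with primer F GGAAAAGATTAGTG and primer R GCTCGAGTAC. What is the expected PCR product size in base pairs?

67 bp

Scanning the template, GGAAAAGATTAGTG occurs at positions 46–59; this primer anneals to the bottom strand there with its 3' end pointing downstream.
Taking the reverse complement of GCTCGAGTAC gives GTACTCGAGC, found at positions 103–112 on the template; the primer anneals here to the top strand with its 3' end pointing upstream.
Product length = (reverse-primer end) − (forward-primer start) + 1 = 112 − 46 + 1 = 67 bp.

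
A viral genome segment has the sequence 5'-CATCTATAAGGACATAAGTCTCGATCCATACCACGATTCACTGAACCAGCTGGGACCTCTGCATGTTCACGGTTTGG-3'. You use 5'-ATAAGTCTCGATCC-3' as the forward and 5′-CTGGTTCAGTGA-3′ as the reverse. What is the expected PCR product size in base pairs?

Scanning the template, ATAAGTCTCGATCC occurs at positions 14–27; this primer anneals to the bottom strand there with its 3' end pointing downstream.
Reverse complement of the reverse primer: TCACTGAACCAG. This occurs on the top strand at positions 38–49.
The product runs from position 14 to position 49, so its length is 49 − 14 + 1 = 36 bp.

36 bp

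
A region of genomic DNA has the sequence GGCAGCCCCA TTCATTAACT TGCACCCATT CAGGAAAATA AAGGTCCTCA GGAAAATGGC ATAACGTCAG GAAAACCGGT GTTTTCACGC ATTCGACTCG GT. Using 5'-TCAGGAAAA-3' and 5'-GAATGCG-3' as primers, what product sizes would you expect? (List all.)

The forward primer TCAGGAAAA matches the top strand at positions 30–38, 48–56, 67–75.
The reverse primer's reverse complement is CGCATTC, matching at positions 88–94.
Each forward site pairs with the reverse site to give a product ending at position 94: sizes 65, 47, 28 bp.

65 bp, 47 bp, 28 bp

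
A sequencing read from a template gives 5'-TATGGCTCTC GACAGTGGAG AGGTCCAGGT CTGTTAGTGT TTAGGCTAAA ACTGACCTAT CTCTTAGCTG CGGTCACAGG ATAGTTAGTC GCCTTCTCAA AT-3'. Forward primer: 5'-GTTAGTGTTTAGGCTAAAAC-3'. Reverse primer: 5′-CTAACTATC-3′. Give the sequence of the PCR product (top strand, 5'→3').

The forward primer matches the template at positions 33–52.
Taking the reverse complement of CTAACTATC gives GATAGTTAG, found at positions 80–88 on the template; the primer anneals here to the top strand with its 3' end pointing upstream.
The product is the template from position 33 through 88 (56 bp).

5'-GTTAGTGTTTAGGCTAAAACTGACCTATCTCTTAGCTGCGGTCACAGGATAGTTAG-3'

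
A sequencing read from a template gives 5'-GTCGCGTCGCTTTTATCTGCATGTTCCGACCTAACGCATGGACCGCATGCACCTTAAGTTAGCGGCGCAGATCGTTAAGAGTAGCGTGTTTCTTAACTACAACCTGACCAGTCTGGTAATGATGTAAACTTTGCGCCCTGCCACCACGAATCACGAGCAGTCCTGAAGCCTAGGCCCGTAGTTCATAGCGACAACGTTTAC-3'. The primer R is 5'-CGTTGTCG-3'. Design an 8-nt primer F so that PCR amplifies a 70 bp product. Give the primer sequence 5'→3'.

The reverse primer's reverse complement CGACAACG matches the template at positions 189–196, so the product ends at position 196.
A 70 bp product then starts at position 196 − 70 + 1 = 127.
The forward primer is identical to the top strand there: AACTTTGC.

5'-AACTTTGC-3'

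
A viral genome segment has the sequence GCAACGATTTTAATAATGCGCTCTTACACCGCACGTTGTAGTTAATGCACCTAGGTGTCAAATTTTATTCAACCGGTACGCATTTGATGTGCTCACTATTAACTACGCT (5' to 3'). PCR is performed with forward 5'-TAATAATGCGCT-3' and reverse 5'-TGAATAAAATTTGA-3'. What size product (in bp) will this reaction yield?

The forward primer matches the template at positions 11–22.
Taking the reverse complement of TGAATAAAATTTGA gives TCAAATTTTATTCA, found at positions 58–71 on the template; the primer anneals here to the top strand with its 3' end pointing upstream.
The product runs from position 11 to position 71, so its length is 71 − 11 + 1 = 61 bp.

61 bp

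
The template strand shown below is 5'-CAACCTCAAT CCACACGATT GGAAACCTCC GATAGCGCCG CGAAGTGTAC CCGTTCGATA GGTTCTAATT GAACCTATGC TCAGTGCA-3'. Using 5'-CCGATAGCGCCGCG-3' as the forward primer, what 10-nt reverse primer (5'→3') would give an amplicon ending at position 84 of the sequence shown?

5'-CTGAGCATAG-3'

The forward primer binds at positions 29–42; the product's 3' end on the top strand is position 84.
The reverse primer anneals to the top strand over positions 75–84, i.e. to CTATGCTCAG.
Its sequence written 5'→3' is the reverse complement: CTGAGCATAG.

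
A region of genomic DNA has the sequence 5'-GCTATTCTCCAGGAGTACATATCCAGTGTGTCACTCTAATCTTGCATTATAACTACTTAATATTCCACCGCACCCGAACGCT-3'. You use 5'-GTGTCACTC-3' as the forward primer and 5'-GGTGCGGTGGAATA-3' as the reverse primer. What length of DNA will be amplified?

The forward primer matches the template at positions 28–36.
The reverse primer's reverse complement is TATTCCACCGCACC, which matches the template at positions 61–74.
Product length = (reverse-primer end) − (forward-primer start) + 1 = 74 − 28 + 1 = 47 bp.

47 bp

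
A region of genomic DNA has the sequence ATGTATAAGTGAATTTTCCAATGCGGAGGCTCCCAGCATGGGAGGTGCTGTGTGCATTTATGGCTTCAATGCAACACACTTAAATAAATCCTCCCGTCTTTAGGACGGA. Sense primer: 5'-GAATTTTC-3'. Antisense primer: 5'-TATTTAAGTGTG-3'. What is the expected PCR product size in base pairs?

The forward primer matches the template at positions 11–18.
The reverse primer's reverse complement is CACACTTAAATA, which matches the template at positions 75–86.
Product length = (reverse-primer end) − (forward-primer start) + 1 = 86 − 11 + 1 = 76 bp.

76 bp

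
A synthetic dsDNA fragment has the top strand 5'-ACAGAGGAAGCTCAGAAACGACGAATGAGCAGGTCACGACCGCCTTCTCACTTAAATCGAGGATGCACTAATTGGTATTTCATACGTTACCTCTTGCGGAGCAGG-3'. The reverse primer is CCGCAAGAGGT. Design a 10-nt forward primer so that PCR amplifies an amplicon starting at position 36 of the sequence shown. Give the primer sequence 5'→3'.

5'-ACGACCGCCT-3'

The reverse primer's reverse complement ACCTCTTGCGG matches the template at positions 89–99; the product starts at position 36.
The forward primer is identical to the top strand over positions 36–45: ACGACCGCCT.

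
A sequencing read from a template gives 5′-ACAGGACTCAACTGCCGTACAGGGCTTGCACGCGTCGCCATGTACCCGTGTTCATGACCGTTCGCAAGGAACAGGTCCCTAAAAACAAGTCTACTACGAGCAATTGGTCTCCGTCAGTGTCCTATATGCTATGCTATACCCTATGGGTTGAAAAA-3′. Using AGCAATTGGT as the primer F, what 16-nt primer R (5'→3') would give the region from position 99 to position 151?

The product's 3' end on the top strand is position 151.
The reverse primer anneals to the top strand over positions 136–151, i.e. to ATACCCTATGGGTTGA.
Its sequence written 5'→3' is the reverse complement: TCAACCCATAGGGTAT.

5'-TCAACCCATAGGGTAT-3'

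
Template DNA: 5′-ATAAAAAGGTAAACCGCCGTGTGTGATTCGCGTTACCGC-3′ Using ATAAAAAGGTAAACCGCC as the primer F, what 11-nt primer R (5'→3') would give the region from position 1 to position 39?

5'-GCGGTAACGCG-3'

The product's 3' end on the top strand is position 39.
The reverse primer anneals to the top strand over positions 29–39, i.e. to CGCGTTACCGC.
Its sequence written 5'→3' is the reverse complement: GCGGTAACGCG.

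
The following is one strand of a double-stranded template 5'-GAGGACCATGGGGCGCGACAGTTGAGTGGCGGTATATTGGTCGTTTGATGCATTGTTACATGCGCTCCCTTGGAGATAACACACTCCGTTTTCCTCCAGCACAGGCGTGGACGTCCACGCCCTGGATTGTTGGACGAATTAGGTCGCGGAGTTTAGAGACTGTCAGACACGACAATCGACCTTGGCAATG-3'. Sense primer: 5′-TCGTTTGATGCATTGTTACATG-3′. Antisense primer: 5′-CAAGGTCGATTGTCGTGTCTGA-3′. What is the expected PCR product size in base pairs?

The forward primer matches the template at positions 41–62.
Taking the reverse complement of CAAGGTCGATTGTCGTGTCTGA gives TCAGACACGACAATCGACCTTG, found at positions 163–184 on the template; the primer anneals here to the top strand with its 3' end pointing upstream.
Amplicon spans positions 41–184: 144 bp.

144 bp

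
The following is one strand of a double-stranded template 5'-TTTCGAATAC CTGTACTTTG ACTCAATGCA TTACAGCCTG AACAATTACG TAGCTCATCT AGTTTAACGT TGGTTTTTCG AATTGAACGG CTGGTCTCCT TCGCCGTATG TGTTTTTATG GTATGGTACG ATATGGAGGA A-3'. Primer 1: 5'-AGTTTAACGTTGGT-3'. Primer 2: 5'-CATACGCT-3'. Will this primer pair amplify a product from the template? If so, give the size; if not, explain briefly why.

Primer 2 (CATACGCT) does not match the top strand, and its reverse complement AGCGTATG does not match either.
With no annealing site for primer 2, no amplification occurs.

No product — primer 2 has no binding site in the template.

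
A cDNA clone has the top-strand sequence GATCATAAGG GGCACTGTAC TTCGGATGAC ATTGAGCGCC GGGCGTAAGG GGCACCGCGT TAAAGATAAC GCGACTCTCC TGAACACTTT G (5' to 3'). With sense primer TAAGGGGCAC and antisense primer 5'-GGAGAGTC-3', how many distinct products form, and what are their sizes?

Two products: 75 bp, 35 bp

The forward primer TAAGGGGCAC matches the top strand at positions 6–15, 46–55.
The reverse primer's reverse complement is GACTCTCC, matching at positions 73–80.
Each forward site pairs with the reverse site to give a product ending at position 80: sizes 75, 35 bp.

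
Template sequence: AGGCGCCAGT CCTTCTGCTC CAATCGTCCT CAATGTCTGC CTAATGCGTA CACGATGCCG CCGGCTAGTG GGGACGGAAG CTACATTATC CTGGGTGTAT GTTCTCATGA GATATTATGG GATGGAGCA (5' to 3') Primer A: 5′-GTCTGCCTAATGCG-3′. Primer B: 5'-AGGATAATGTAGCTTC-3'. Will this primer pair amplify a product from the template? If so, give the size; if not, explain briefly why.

Yes — a 58 bp product.

Primer A (GTCTGCCTAATGCG) matches the top strand at positions 35–48; it acts as a forward primer.
Primer B's reverse complement is GAAGCTACATTATCCT, matching the top strand at positions 77–92; it acts as a reverse primer.
The 3' ends face each other across positions 35–92, giving a 58 bp product.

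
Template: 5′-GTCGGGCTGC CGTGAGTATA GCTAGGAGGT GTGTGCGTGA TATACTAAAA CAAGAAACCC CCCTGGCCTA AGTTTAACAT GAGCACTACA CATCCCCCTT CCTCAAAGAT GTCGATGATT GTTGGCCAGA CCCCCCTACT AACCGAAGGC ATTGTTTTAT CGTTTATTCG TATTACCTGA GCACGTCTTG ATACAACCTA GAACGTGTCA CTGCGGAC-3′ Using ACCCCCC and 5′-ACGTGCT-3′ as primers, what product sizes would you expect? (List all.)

130 bp, 57 bp

The forward primer ACCCCCC matches the top strand at positions 57–63, 130–136.
The reverse primer's reverse complement is AGCACGT, matching at positions 180–186.
Each forward site pairs with the reverse site to give a product ending at position 186: sizes 130, 57 bp.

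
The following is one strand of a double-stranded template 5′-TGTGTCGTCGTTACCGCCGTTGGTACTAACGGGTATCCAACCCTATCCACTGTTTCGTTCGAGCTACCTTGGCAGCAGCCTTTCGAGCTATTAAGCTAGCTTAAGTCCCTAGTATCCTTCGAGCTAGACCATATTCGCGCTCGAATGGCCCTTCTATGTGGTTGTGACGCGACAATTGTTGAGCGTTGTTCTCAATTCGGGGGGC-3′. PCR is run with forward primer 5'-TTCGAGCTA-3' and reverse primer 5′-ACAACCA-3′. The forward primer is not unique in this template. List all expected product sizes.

108 bp, 84 bp, 48 bp

The forward primer TTCGAGCTA matches the top strand at positions 58–66, 82–90, 118–126.
The reverse primer's reverse complement is TGGTTGT, matching at positions 159–165.
Each forward site pairs with the reverse site to give a product ending at position 165: sizes 108, 84, 48 bp.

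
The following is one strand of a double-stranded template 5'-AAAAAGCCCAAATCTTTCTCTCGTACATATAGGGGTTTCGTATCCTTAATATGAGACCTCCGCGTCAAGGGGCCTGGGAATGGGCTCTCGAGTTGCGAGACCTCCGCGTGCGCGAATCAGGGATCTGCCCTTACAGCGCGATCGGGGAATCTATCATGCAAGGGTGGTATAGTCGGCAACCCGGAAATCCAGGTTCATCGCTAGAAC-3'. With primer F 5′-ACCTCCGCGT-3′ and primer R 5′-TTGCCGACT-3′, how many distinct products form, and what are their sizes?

The forward primer ACCTCCGCGT matches the top strand at positions 56–65, 100–109.
The reverse primer's reverse complement is AGTCGGCAA, matching at positions 171–179.
Each forward site pairs with the reverse site to give a product ending at position 179: sizes 124, 80 bp.

Two products: 124 bp, 80 bp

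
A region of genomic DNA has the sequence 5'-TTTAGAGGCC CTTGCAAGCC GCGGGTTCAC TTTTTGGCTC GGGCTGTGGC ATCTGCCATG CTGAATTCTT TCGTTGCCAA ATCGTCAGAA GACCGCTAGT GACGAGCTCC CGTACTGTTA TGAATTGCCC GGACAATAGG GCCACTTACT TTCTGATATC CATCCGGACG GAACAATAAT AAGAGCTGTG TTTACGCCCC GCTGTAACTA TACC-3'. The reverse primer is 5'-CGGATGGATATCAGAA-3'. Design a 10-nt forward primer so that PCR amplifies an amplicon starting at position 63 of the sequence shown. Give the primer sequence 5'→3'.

The reverse primer's reverse complement TTCTGATATCCATCCG matches the template at positions 151–166; the product starts at position 63.
The forward primer is identical to the top strand over positions 63–72: GAATTCTTTC.

5'-GAATTCTTTC-3'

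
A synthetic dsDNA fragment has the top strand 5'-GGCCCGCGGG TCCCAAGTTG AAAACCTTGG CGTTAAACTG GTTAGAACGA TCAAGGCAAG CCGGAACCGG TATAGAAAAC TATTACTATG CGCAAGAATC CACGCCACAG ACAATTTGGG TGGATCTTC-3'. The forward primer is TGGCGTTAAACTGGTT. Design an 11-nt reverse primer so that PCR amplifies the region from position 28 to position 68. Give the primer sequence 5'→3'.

5'-GGTTCCGGCTT-3'

The product's 3' end on the top strand is position 68.
The reverse primer anneals to the top strand over positions 58–68, i.e. to AAGCCGGAACC.
Its sequence written 5'→3' is the reverse complement: GGTTCCGGCTT.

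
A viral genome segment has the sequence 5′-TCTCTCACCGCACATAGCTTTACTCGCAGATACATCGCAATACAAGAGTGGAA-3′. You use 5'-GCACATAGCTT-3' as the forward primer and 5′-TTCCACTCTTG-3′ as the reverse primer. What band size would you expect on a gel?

44 bp

Forward primer GCACATAGCTT is found on the top strand at positions 10–20.
Reverse complement of the reverse primer: CAAGAGTGGAA. This occurs on the top strand at positions 43–53.
Product length = (reverse-primer end) − (forward-primer start) + 1 = 53 − 10 + 1 = 44 bp.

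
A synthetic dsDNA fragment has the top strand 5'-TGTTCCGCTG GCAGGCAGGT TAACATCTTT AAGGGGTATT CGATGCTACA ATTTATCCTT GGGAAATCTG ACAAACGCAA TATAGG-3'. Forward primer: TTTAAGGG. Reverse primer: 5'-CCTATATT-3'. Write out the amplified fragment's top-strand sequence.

Forward primer TTTAAGGG is found on the top strand at positions 28–35.
Taking the reverse complement of CCTATATT gives AATATAGG, found at positions 79–86 on the template; the primer anneals here to the top strand with its 3' end pointing upstream.
The product is the template from position 28 through 86 (59 bp).

5'-TTTAAGGGGTATTCGATGCTACAATTTATCCTTGGGAAATCTGACAAACGCAATATAGG-3'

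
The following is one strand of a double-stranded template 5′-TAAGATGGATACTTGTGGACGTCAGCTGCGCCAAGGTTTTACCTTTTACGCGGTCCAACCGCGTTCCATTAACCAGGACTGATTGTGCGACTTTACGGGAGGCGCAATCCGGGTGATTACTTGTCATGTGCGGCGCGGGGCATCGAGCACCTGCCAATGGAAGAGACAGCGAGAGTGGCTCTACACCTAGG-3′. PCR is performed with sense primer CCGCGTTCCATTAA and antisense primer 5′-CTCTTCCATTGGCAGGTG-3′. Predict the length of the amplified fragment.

107 bp

The forward primer matches the template at positions 59–72.
Reverse complement of the reverse primer: CACCTGCCAATGGAAGAG. This occurs on the top strand at positions 148–165.
The product runs from position 59 to position 165, so its length is 165 − 59 + 1 = 107 bp.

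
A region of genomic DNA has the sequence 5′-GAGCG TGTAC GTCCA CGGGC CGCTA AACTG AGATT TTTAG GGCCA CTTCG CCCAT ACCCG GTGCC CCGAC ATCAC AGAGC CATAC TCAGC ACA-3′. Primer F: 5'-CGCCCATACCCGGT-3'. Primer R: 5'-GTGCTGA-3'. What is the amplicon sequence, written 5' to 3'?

5'-CGCCCATACCCGGTGCCCCGACATCACAGAGCCATACTCAGCAC-3'

Scanning the template, CGCCCATACCCGGT occurs at positions 49–62; this primer anneals to the bottom strand there with its 3' end pointing downstream.
The reverse primer's reverse complement is TCAGCAC, which matches the template at positions 86–92.
The product is the template from position 49 through 92 (44 bp).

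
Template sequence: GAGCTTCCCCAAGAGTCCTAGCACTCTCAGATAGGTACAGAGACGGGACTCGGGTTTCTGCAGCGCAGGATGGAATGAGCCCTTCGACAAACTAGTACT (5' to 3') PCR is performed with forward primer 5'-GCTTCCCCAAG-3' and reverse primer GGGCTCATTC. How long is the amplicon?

80 bp

Scanning the template, GCTTCCCCAAG occurs at positions 3–13; this primer anneals to the bottom strand there with its 3' end pointing downstream.
The reverse primer's reverse complement is GAATGAGCCC, which matches the template at positions 73–82.
Amplicon spans positions 3–82: 80 bp.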